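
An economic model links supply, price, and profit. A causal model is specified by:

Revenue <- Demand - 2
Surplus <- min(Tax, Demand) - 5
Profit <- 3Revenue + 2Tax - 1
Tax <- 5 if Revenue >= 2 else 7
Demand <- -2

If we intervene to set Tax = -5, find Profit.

-23

The intervention breaks the incoming arrows to Tax: Tax <- 5 if Revenue >= 2 else 7 no longer applies, and Tax = -5.
Revenue = Demand - 2  [with Demand=-2]  = -4
Profit = 3Revenue + 2Tax - 1  [with Revenue=-4, Tax=-5]  = -23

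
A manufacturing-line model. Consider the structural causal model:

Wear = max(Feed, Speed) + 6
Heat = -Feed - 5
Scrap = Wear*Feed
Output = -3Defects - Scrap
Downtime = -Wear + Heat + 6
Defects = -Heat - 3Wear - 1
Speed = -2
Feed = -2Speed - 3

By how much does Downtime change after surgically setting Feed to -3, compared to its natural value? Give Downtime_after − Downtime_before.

do(Feed=-3) replaces the equation Feed = -2Speed - 3 with the constant Feed = -3.
Heat = -Feed - 5  [with Feed=-3]  = -2
Wear = max(Feed, Speed) + 6  [with Feed=-3, Speed=-2]  = 4
Downtime = -Wear + Heat + 6  [with Wear=4, Heat=-2]  = 0
Without intervention: Feed = -2Speed - 3  [with Speed=-2]  = 1; Heat = -Feed - 5  [with Feed=1]  = -6; Wear = max(Feed, Speed) + 6  [with Feed=1, Speed=-2]  = 7; Downtime = -Wear + Heat + 6  [with Wear=7, Heat=-6]  = -7.
Change = 0 − (-7) = 7.

7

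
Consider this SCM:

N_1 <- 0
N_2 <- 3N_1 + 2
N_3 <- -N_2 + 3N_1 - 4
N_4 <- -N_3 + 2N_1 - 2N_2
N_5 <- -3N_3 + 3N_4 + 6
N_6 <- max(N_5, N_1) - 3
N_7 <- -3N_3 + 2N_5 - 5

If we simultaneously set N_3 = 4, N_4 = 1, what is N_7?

-23

Under do(N_3 = 4, N_4 = 1), each intervened variable's structural equation is replaced by its fixed value.
N_5 = -3N_3 + 3N_4 + 6  [with N_3=4, N_4=1]  = -3
N_7 = -3N_3 + 2N_5 - 5  [with N_3=4, N_5=-3]  = -23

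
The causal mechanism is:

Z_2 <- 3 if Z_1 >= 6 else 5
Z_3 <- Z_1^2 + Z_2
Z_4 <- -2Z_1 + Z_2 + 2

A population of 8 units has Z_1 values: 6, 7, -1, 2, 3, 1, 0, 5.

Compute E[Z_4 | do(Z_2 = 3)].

Under do(Z_2=3), Z_2's equation is replaced by Z_2=3 for every unit. Per-unit Z_4: -7, -9, 7, 1, -1, 3, 5, -5. Mean = -0.75.

-0.75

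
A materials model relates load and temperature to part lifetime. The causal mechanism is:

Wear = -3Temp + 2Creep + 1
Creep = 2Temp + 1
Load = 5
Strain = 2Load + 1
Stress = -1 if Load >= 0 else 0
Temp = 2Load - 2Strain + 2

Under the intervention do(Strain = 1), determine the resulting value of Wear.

The intervention breaks the incoming arrows to Strain: Strain = 2Load + 1 no longer applies, and Strain = 1.
Temp = 2Load - 2Strain + 2  [with Load=5, Strain=1]  = 10
Creep = 2Temp + 1  [with Temp=10]  = 21
Wear = -3Temp + 2Creep + 1  [with Temp=10, Creep=21]  = 13

13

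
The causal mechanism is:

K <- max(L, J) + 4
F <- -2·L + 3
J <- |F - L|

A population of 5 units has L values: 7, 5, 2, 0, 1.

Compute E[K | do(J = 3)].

8.2

do(J=3) breaks J's dependence on L. With J=3 fixed, K across the units is 11, 9, 7, 7, 7, mean 8.2.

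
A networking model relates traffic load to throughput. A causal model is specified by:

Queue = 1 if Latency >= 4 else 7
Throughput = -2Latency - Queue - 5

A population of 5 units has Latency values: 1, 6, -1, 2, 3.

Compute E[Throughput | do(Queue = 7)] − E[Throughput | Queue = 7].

-1.9

Every unit gets Queue=7 under the intervention. Throughput values become -14, -24, -10, -16, -18; E[Throughput|do(Queue=7)] = -16.4.
Observing Queue=7 restricts to units where Queue's equation naturally yields 7: Latency ∈ {1, -1, 2, 3}. In that subpopulation Throughput = -14, -10, -16, -18, mean -14.5.
Difference = -16.4 − (-14.5) = -1.9.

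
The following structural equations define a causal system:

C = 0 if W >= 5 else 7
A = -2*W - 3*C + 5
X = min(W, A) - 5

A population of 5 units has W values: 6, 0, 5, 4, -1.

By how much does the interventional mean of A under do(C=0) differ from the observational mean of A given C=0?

5.4

do(C=0) breaks C's dependence on W. With C=0 fixed, A across the units is -7, 5, -5, -3, 7, mean -0.6.
Observing C=0 restricts to units where C's equation naturally yields 0: W ∈ {6, 5}. In that subpopulation A = -7, -5, mean -6.
Difference = -0.6 − (-6) = 5.4.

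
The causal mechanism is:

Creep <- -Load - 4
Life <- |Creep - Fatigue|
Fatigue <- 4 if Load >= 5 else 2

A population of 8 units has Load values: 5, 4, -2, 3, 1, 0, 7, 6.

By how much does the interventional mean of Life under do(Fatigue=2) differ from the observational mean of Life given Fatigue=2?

1.8

Every unit gets Fatigue=2 under the intervention. Life values become 11, 10, 4, 9, 7, 6, 13, 12; E[Life|do(Fatigue=2)] = 9.
Conditioning on Fatigue=2 selects the 5 unit(s) with Load ∈ {4, -2, 3, 1, 0}. Their Life values: 10, 4, 9, 7, 6. Mean = 7.2.
Difference = 9 − 7.2 = 1.8.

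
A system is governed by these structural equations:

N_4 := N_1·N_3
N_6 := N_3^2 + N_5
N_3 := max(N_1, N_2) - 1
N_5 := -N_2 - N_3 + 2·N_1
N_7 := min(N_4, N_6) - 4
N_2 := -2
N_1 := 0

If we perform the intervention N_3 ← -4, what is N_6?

The intervention breaks the incoming arrows to N_3: N_3 := max(N_1, N_2) - 1 no longer applies, and N_3 = -4.
N_5 = -N_2 - N_3 + 2·N_1  [with N_2=-2, N_3=-4, N_1=0]  = 6
N_6 = N_3^2 + N_5  [with N_3=-4, N_5=6]  = 22

22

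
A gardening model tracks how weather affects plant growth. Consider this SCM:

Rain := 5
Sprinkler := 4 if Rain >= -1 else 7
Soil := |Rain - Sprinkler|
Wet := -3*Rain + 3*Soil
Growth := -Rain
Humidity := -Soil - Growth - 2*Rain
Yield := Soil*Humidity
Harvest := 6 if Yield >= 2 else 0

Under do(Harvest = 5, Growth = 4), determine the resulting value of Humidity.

-15

Under do(Harvest = 5, Growth = 4), each intervened variable's structural equation is replaced by its fixed value.
Sprinkler = 4 if Rain >= -1 else 7  [with Rain=5]  = 4
Soil = |Rain - Sprinkler|  [with Rain=5, Sprinkler=4]  = 1
Humidity = -Soil - Growth - 2*Rain  [with Soil=1, Growth=4, Rain=5]  = -15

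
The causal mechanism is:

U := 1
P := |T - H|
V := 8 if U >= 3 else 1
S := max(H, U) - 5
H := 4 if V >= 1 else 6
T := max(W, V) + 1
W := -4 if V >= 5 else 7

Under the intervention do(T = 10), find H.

4

do(T=10) replaces the equation T := max(W, V) + 1 with the constant T = 10.
H is not downstream of the intervention, so its value is determined by the original equations.
V = 8 if U >= 3 else 1  [with U=1]  = 1
H = 4 if V >= 1 else 6  [with V=1]  = 4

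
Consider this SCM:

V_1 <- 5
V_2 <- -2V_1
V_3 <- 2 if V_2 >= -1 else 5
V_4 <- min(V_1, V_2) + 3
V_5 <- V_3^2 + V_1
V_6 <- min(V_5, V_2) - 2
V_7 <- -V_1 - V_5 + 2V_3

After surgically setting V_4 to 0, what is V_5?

30

Intervening sets V_4 = 0 and removes its equation (V_4 <- min(V_1, V_2) + 3).
No directed path runs from V_4 to V_5, so V_5 keeps its natural value.
V_2 = -2V_1  [with V_1=5]  = -10
V_3 = 2 if V_2 >= -1 else 5  [with V_2=-10]  = 5
V_5 = V_3^2 + V_1  [with V_3=5, V_1=5]  = 30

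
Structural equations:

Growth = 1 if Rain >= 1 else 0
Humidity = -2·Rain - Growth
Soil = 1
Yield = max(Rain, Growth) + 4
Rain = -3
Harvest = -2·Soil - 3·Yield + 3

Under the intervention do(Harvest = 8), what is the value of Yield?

do(Harvest=8) replaces the equation Harvest = -2·Soil - 3·Yield + 3 with the constant Harvest = 8.
Since Yield is not a descendant of the intervened variable, it is unaffected.
Growth = 1 if Rain >= 1 else 0  [with Rain=-3]  = 0
Yield = max(Rain, Growth) + 4  [with Rain=-3, Growth=0]  = 4

4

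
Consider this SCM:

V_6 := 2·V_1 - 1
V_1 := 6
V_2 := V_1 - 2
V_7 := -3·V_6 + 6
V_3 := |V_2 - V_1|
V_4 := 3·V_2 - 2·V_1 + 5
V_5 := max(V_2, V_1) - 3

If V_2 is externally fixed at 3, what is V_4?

2

Under do(V_2=3), the mechanism V_2 := V_1 - 2 is discarded; V_2 is fixed at 3.
V_4 = 3·V_2 - 2·V_1 + 5  [with V_2=3, V_1=6]  = 2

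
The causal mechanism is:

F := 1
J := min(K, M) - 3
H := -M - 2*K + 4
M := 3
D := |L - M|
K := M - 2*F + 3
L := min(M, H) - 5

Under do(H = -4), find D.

12

The intervention breaks the incoming arrows to H: H := -M - 2*K + 4 no longer applies, and H = -4.
L = min(M, H) - 5  [with M=3, H=-4]  = -9
D = |L - M|  [with L=-9, M=3]  = 12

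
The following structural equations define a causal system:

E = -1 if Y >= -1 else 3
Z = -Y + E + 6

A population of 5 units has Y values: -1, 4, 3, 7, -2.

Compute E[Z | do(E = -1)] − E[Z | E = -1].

1.05

The intervention sets E=-1 in all 5 units regardless of Y. Recomputing Z per unit gives 6, 1, 2, -2, 7; average 2.8.
E[Z|E=-1] averages over only the 4 units with E=-1 (Y = -1, 4, 3, 7): Z = 6, 1, 2, -2, mean 1.75.
Difference = 2.8 − 1.75 = 1.05.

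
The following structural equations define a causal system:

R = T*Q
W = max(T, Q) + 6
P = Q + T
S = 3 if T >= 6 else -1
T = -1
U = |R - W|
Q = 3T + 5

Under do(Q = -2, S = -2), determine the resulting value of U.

Setting Q = -2, S = -2 by intervention discards those variables' equations.
R = T*Q  [with T=-1, Q=-2]  = 2
W = max(T, Q) + 6  [with T=-1, Q=-2]  = 5
U = |R - W|  [with R=2, W=5]  = 3

3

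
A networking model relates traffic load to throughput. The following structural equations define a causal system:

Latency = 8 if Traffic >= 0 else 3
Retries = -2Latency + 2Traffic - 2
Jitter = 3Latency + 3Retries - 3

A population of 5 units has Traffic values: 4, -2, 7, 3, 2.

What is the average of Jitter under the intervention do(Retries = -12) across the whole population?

Under do(Retries=-12), Retries's equation is replaced by Retries=-12 for every unit. Per-unit Jitter: -15, -30, -15, -15, -15. Mean = -18.

-18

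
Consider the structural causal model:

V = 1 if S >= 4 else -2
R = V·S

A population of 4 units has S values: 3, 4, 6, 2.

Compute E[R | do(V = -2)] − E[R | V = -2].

do(V=-2) breaks V's dependence on S. With V=-2 fixed, R across the units is -6, -8, -12, -4, mean -7.5.
Observing V=-2 restricts to units where V's equation naturally yields -2: S ∈ {3, 2}. In that subpopulation R = -6, -4, mean -5.
Difference = -7.5 − (-5) = -2.5.

-2.5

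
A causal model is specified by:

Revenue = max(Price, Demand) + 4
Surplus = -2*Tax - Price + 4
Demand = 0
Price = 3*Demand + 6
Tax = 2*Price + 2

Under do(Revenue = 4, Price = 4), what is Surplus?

Setting Revenue = 4, Price = 4 by intervention discards those variables' equations.
Tax = 2*Price + 2  [with Price=4]  = 10
Surplus = -2*Tax - Price + 4  [with Tax=10, Price=4]  = -20

-20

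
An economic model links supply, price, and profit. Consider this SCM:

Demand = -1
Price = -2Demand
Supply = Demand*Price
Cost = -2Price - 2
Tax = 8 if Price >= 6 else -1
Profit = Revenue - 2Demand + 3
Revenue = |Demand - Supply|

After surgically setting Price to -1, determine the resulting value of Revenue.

2

do(Price=-1) replaces the equation Price = -2Demand with the constant Price = -1.
Supply = Demand*Price  [with Demand=-1, Price=-1]  = 1
Revenue = |Demand - Supply|  [with Demand=-1, Supply=1]  = 2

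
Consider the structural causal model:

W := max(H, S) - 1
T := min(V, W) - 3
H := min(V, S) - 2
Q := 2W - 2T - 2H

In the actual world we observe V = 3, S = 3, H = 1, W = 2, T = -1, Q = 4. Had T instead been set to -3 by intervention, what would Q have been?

The intervention breaks the incoming arrows to T: T := min(V, W) - 3 no longer applies, and T = -3.
H = min(V, S) - 2  [with V=3, S=3]  = 1
W = max(H, S) - 1  [with H=1, S=3]  = 2
Q = 2W - 2T - 2H  [with W=2, T=-3, H=1]  = 8

8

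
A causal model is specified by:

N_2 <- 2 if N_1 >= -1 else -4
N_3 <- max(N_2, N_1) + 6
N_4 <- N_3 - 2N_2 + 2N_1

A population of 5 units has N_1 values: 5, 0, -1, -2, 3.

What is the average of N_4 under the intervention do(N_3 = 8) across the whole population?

8.4

Under do(N_3=8), N_3's equation is replaced by N_3=8 for every unit. Per-unit N_4: 14, 4, 2, 12, 10. Mean = 8.4.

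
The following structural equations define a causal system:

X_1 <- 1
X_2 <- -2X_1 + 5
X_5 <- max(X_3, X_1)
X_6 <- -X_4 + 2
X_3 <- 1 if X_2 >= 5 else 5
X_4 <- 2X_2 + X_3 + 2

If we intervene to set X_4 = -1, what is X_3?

5

Under do(X_4=-1), the mechanism X_4 <- 2X_2 + X_3 + 2 is discarded; X_4 is fixed at -1.
Since X_3 is not a descendant of the intervened variable, it is unaffected.
X_2 = -2X_1 + 5  [with X_1=1]  = 3
X_3 = 1 if X_2 >= 5 else 5  [with X_2=3]  = 5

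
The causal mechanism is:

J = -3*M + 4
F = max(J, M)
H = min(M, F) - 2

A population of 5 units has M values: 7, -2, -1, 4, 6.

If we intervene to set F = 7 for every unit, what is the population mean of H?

The intervention sets F=7 in all 5 units regardless of M. Recomputing H per unit gives 5, -4, -3, 2, 4; average 0.8.

0.8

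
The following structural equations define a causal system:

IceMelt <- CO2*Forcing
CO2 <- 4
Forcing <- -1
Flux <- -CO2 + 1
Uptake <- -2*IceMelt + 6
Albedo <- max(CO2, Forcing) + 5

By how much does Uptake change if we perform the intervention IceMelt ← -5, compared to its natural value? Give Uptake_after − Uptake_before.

2

The intervention breaks the incoming arrows to IceMelt: IceMelt <- CO2*Forcing no longer applies, and IceMelt = -5.
Uptake = -2*IceMelt + 6  [with IceMelt=-5]  = 16
Without intervention: IceMelt = CO2*Forcing  [with CO2=4, Forcing=-1]  = -4; Uptake = -2*IceMelt + 6  [with IceMelt=-4]  = 14.
Change = 16 − 14 = 2.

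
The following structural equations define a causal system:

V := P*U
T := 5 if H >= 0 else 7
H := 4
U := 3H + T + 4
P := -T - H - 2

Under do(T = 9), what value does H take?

Under do(T=9), the mechanism T := 5 if H >= 0 else 7 is discarded; T is fixed at 9.
H is not downstream of the intervention, so its value is determined by the original equations.

4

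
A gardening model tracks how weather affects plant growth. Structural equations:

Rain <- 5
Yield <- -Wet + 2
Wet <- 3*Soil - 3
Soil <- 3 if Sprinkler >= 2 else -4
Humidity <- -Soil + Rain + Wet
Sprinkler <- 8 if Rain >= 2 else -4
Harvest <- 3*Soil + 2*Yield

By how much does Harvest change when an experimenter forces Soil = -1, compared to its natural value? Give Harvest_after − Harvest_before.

The intervention breaks the incoming arrows to Soil: Soil <- 3 if Sprinkler >= 2 else -4 no longer applies, and Soil = -1.
Wet = 3*Soil - 3  [with Soil=-1]  = -6
Yield = -Wet + 2  [with Wet=-6]  = 8
Harvest = 3*Soil + 2*Yield  [with Soil=-1, Yield=8]  = 13
Without intervention: Sprinkler = 8 if Rain >= 2 else -4  [with Rain=5]  = 8; Soil = 3 if Sprinkler >= 2 else -4  [with Sprinkler=8]  = 3; Wet = 3*Soil - 3  [with Soil=3]  = 6; Yield = -Wet + 2  [with Wet=6]  = -4; Harvest = 3*Soil + 2*Yield  [with Soil=3, Yield=-4]  = 1.
Change = 13 − 1 = 12.

12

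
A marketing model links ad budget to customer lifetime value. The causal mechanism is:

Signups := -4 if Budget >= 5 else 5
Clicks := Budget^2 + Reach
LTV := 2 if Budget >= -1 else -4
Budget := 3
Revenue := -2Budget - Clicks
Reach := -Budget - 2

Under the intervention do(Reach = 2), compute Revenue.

-17

do(Reach=2) replaces the equation Reach := -Budget - 2 with the constant Reach = 2.
Clicks = Budget^2 + Reach  [with Budget=3, Reach=2]  = 11
Revenue = -2Budget - Clicks  [with Budget=3, Clicks=11]  = -17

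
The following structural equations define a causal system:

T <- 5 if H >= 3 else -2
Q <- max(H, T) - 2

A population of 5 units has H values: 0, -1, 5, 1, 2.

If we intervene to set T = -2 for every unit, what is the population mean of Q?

-0.6

Under do(T=-2), T's equation is replaced by T=-2 for every unit. Per-unit Q: -2, -3, 3, -1, 0. Mean = -0.6.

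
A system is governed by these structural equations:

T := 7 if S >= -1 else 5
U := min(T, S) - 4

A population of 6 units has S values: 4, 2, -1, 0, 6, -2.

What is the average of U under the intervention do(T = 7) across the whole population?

do(T=7) breaks T's dependence on S. With T=7 fixed, U across the units is 0, -2, -5, -4, 2, -6, mean -2.5.

-2.5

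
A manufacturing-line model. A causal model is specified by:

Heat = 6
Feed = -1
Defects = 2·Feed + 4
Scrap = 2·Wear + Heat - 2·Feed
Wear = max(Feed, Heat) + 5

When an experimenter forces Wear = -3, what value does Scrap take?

2

do(Wear=-3) replaces the equation Wear = max(Feed, Heat) + 5 with the constant Wear = -3.
Scrap = 2·Wear + Heat - 2·Feed  [with Wear=-3, Heat=6, Feed=-1]  = 2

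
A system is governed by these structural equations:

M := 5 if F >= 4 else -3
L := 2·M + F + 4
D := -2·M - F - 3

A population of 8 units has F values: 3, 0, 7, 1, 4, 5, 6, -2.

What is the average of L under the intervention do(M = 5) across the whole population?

17

do(M=5) breaks M's dependence on F. With M=5 fixed, L across the units is 17, 14, 21, 15, 18, 19, 20, 12, mean 17.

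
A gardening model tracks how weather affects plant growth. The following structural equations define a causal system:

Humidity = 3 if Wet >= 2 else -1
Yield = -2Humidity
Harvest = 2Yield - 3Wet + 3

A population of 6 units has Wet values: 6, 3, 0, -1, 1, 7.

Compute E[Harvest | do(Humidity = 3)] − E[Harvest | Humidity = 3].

Under do(Humidity=3), Humidity's equation is replaced by Humidity=3 for every unit. Per-unit Harvest: -27, -18, -9, -6, -12, -30. Mean = -17.
Observing Humidity=3 restricts to units where Humidity's equation naturally yields 3: Wet ∈ {6, 3, 7}. In that subpopulation Harvest = -27, -18, -30, mean -25.
Difference = -17 − (-25) = 8.

8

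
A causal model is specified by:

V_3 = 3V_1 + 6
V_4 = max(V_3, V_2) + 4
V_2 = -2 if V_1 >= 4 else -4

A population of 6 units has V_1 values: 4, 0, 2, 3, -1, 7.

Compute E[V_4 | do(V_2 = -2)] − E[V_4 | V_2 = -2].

do(V_2=-2) breaks V_2's dependence on V_1. With V_2=-2 fixed, V_4 across the units is 22, 10, 16, 19, 7, 31, mean 17.5.
E[V_4|V_2=-2] averages over only the 2 units with V_2=-2 (V_1 = 4, 7): V_4 = 22, 31, mean 26.5.
Difference = 17.5 − 26.5 = -9.

-9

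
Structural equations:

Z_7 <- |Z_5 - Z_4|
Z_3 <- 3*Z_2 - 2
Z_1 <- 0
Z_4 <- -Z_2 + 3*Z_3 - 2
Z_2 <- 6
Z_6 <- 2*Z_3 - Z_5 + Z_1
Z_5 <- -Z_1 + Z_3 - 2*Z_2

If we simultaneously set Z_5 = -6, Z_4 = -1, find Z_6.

38

Setting Z_5 = -6, Z_4 = -1 by intervention discards those variables' equations.
Z_3 = 3*Z_2 - 2  [with Z_2=6]  = 16
Z_6 = 2*Z_3 - Z_5 + Z_1  [with Z_3=16, Z_5=-6, Z_1=0]  = 38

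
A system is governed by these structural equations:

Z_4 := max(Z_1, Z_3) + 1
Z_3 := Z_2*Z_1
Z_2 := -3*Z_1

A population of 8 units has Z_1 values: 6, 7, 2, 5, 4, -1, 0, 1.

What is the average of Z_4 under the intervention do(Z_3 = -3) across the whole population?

The intervention sets Z_3=-3 in all 8 units regardless of Z_1. Recomputing Z_4 per unit gives 7, 8, 3, 6, 5, 0, 1, 2; average 4.

4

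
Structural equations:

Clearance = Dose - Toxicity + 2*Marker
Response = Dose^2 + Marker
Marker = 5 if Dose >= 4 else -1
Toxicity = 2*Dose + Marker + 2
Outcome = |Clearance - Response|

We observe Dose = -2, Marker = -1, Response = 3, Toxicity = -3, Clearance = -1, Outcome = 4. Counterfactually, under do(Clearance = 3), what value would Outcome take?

The intervention breaks the incoming arrows to Clearance: Clearance = Dose - Toxicity + 2*Marker no longer applies, and Clearance = 3.
Marker = 5 if Dose >= 4 else -1  [with Dose=-2]  = -1
Response = Dose^2 + Marker  [with Dose=-2, Marker=-1]  = 3
Outcome = |Clearance - Response|  [with Clearance=3, Response=3]  = 0

0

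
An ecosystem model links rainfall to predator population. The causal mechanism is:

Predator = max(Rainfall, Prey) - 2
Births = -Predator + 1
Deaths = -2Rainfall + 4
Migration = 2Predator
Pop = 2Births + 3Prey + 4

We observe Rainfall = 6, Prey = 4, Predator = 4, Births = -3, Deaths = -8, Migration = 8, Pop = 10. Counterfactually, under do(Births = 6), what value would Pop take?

28

The intervention breaks the incoming arrows to Births: Births = -Predator + 1 no longer applies, and Births = 6.
Pop = 2Births + 3Prey + 4  [with Births=6, Prey=4]  = 28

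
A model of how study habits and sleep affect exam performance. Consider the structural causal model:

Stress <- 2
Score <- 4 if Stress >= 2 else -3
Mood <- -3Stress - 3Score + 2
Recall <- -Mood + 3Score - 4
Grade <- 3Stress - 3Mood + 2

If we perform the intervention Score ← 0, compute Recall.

0

Under do(Score=0), the mechanism Score <- 4 if Stress >= 2 else -3 is discarded; Score is fixed at 0.
Mood = -3Stress - 3Score + 2  [with Stress=2, Score=0]  = -4
Recall = -Mood + 3Score - 4  [with Mood=-4, Score=0]  = 0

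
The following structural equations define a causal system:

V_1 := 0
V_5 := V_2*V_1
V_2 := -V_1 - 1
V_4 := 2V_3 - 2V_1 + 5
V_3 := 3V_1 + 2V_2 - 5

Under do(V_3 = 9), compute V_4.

The intervention breaks the incoming arrows to V_3: V_3 := 3V_1 + 2V_2 - 5 no longer applies, and V_3 = 9.
V_4 = 2V_3 - 2V_1 + 5  [with V_3=9, V_1=0]  = 23

23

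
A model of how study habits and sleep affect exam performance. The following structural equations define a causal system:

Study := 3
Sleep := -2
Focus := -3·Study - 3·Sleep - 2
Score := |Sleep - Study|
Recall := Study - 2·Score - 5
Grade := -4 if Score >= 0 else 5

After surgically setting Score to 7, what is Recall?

-16

Intervening sets Score = 7 and removes its equation (Score := |Sleep - Study|).
Recall = Study - 2·Score - 5  [with Study=3, Score=7]  = -16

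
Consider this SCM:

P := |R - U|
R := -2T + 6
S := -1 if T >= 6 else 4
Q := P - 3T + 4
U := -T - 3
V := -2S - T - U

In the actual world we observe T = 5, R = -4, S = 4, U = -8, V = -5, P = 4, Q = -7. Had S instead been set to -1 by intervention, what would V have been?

do(S=-1) replaces the equation S := -1 if T >= 6 else 4 with the constant S = -1.
U = -T - 3  [with T=5]  = -8
V = -2S - T - U  [with S=-1, T=5, U=-8]  = 5

5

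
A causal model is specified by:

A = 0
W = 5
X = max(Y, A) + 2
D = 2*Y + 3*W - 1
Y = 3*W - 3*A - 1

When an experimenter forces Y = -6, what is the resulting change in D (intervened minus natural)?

do(Y=-6) replaces the equation Y = 3*W - 3*A - 1 with the constant Y = -6.
D = 2*Y + 3*W - 1  [with Y=-6, W=5]  = 2
Without intervention: Y = 3*W - 3*A - 1  [with W=5, A=0]  = 14; D = 2*Y + 3*W - 1  [with Y=14, W=5]  = 42.
Change = 2 − 42 = -40.

-40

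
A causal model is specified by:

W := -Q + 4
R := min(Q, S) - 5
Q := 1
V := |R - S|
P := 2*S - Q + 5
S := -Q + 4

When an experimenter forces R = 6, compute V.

3

Intervening sets R = 6 and removes its equation (R := min(Q, S) - 5).
S = -Q + 4  [with Q=1]  = 3
V = |R - S|  [with R=6, S=3]  = 3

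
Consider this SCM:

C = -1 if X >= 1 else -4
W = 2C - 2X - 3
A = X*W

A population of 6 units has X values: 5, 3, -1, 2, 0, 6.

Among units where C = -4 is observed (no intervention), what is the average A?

Observing C=-4 restricts to units where C's equation naturally yields -4: X ∈ {-1, 0}. In that subpopulation A = 9, 0, mean 4.5.

4.5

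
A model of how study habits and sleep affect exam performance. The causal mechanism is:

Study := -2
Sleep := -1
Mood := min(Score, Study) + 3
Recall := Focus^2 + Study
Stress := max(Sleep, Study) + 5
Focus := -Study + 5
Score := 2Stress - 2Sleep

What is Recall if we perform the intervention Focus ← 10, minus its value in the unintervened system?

The intervention breaks the incoming arrows to Focus: Focus := -Study + 5 no longer applies, and Focus = 10.
Recall = Focus^2 + Study  [with Focus=10, Study=-2]  = 98
Without intervention: Focus = -Study + 5  [with Study=-2]  = 7; Recall = Focus^2 + Study  [with Focus=7, Study=-2]  = 47.
Change = 98 − 47 = 51.

51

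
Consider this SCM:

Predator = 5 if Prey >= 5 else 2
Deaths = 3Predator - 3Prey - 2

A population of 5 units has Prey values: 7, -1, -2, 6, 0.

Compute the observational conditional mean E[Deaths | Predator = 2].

7

Conditioning on Predator=2 selects the 3 unit(s) with Prey ∈ {-1, -2, 0}. Their Deaths values: 7, 10, 4. Mean = 7.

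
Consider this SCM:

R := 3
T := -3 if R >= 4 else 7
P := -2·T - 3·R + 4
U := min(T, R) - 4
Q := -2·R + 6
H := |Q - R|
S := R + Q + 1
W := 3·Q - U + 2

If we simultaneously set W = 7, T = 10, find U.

Under do(W = 7, T = 10), each intervened variable's structural equation is replaced by its fixed value.
U = min(T, R) - 4  [with T=10, R=3]  = -1

-1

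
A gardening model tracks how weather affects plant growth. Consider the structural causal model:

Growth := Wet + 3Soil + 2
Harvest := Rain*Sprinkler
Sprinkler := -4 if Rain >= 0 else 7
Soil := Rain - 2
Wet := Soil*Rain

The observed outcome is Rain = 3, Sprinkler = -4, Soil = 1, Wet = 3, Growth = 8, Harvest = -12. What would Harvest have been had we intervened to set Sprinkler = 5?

15

Under do(Sprinkler=5), the mechanism Sprinkler := -4 if Rain >= 0 else 7 is discarded; Sprinkler is fixed at 5.
Harvest = Rain*Sprinkler  [with Rain=3, Sprinkler=5]  = 15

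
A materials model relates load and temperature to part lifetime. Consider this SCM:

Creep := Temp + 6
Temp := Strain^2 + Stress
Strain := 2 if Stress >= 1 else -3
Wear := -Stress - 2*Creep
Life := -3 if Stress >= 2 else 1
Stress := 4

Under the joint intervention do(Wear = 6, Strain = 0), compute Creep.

10

Setting Wear = 6, Strain = 0 by intervention discards those variables' equations.
Temp = Strain^2 + Stress  [with Strain=0, Stress=4]  = 4
Creep = Temp + 6  [with Temp=4]  = 10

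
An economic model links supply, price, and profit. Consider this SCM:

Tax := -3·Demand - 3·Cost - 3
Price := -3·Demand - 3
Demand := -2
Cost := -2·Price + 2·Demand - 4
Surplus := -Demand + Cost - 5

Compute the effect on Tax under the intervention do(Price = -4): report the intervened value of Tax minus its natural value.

Under do(Price=-4), the mechanism Price := -3·Demand - 3 is discarded; Price is fixed at -4.
Cost = -2·Price + 2·Demand - 4  [with Price=-4, Demand=-2]  = 0
Tax = -3·Demand - 3·Cost - 3  [with Demand=-2, Cost=0]  = 3
Without intervention: Price = -3·Demand - 3  [with Demand=-2]  = 3; Cost = -2·Price + 2·Demand - 4  [with Price=3, Demand=-2]  = -14; Tax = -3·Demand - 3·Cost - 3  [with Demand=-2, Cost=-14]  = 45.
Change = 3 − 45 = -42.

-42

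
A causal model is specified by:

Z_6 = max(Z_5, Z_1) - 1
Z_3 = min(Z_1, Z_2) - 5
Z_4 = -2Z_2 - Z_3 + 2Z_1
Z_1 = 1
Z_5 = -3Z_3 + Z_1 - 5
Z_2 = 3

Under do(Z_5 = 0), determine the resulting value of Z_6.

0

The intervention breaks the incoming arrows to Z_5: Z_5 = -3Z_3 + Z_1 - 5 no longer applies, and Z_5 = 0.
Z_6 = max(Z_5, Z_1) - 1  [with Z_5=0, Z_1=1]  = 0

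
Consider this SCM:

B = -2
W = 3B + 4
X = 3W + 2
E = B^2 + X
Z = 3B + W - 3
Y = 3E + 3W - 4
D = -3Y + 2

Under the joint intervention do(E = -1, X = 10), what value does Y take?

The joint intervention fixes E = -1, X = 10, removing each variable's own equation.
W = 3B + 4  [with B=-2]  = -2
Y = 3E + 3W - 4  [with E=-1, W=-2]  = -13

-13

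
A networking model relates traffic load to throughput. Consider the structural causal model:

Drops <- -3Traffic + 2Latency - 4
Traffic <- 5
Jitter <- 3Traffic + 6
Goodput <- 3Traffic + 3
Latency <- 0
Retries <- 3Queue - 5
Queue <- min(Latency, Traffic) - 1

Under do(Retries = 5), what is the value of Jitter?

The intervention breaks the incoming arrows to Retries: Retries <- 3Queue - 5 no longer applies, and Retries = 5.
Since Jitter is not a descendant of the intervened variable, it is unaffected.
Jitter = 3Traffic + 6  [with Traffic=5]  = 21

21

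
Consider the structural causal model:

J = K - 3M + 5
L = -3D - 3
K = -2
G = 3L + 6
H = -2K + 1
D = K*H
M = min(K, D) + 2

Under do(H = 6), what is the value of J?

Under do(H=6), the mechanism H = -2K + 1 is discarded; H is fixed at 6.
D = K*H  [with K=-2, H=6]  = -12
M = min(K, D) + 2  [with K=-2, D=-12]  = -10
J = K - 3M + 5  [with K=-2, M=-10]  = 33

33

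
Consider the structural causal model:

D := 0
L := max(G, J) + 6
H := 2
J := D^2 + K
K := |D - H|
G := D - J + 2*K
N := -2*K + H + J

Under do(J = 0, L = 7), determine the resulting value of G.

4

Setting J = 0, L = 7 by intervention discards those variables' equations.
K = |D - H|  [with D=0, H=2]  = 2
G = D - J + 2*K  [with D=0, J=0, K=2]  = 4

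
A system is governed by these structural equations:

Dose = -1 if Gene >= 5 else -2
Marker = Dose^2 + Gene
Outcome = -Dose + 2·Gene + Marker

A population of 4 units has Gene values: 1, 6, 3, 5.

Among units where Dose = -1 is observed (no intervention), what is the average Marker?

Conditioning on Dose=-1 selects the 2 unit(s) with Gene ∈ {6, 5}. Their Marker values: 7, 6. Mean = 6.5.

6.5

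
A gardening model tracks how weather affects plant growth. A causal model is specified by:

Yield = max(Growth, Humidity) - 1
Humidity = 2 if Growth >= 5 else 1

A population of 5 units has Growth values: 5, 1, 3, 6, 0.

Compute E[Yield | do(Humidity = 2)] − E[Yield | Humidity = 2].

Every unit gets Humidity=2 under the intervention. Yield values become 4, 1, 2, 5, 1; E[Yield|do(Humidity=2)] = 2.6.
E[Yield|Humidity=2] averages over only the 2 units with Humidity=2 (Growth = 5, 6): Yield = 4, 5, mean 4.5.
Difference = 2.6 − 4.5 = -1.9.

-1.9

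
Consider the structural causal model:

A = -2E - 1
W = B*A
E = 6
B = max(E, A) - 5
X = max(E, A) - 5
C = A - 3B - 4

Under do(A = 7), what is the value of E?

Under do(A=7), the mechanism A = -2E - 1 is discarded; A is fixed at 7.
E is not downstream of the intervention, so its value is determined by the original equations.

6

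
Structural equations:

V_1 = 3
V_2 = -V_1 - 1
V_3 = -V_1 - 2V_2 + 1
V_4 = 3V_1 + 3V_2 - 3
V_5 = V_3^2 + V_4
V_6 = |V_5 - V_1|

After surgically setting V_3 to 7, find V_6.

The intervention breaks the incoming arrows to V_3: V_3 = -V_1 - 2V_2 + 1 no longer applies, and V_3 = 7.
V_2 = -V_1 - 1  [with V_1=3]  = -4
V_4 = 3V_1 + 3V_2 - 3  [with V_1=3, V_2=-4]  = -6
V_5 = V_3^2 + V_4  [with V_3=7, V_4=-6]  = 43
V_6 = |V_5 - V_1|  [with V_5=43, V_1=3]  = 40

40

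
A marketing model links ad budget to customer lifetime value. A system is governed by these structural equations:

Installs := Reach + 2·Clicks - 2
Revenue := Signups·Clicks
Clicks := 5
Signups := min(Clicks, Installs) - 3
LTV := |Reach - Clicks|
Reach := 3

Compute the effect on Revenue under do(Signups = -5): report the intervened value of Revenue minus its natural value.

Intervening sets Signups = -5 and removes its equation (Signups := min(Clicks, Installs) - 3).
Revenue = Signups·Clicks  [with Signups=-5, Clicks=5]  = -25
Without intervention: Installs = Reach + 2·Clicks - 2  [with Reach=3, Clicks=5]  = 11; Signups = min(Clicks, Installs) - 3  [with Clicks=5, Installs=11]  = 2; Revenue = Signups·Clicks  [with Signups=2, Clicks=5]  = 10.
Change = -25 − 10 = -35.

-35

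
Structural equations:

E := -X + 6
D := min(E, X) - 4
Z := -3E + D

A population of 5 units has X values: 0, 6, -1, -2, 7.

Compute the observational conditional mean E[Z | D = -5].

-14

Conditioning on D=-5 selects the 2 unit(s) with X ∈ {-1, 7}. Their Z values: -26, -2. Mean = -14.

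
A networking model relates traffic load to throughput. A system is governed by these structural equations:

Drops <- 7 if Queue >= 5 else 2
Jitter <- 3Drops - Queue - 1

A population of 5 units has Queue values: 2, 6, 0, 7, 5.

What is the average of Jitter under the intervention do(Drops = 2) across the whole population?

Under do(Drops=2), Drops's equation is replaced by Drops=2 for every unit. Per-unit Jitter: 3, -1, 5, -2, 0. Mean = 1.

1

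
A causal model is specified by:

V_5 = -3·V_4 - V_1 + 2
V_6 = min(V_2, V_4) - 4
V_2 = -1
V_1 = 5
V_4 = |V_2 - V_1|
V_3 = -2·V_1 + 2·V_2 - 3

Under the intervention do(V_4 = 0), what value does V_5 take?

Intervening sets V_4 = 0 and removes its equation (V_4 = |V_2 - V_1|).
V_5 = -3·V_4 - V_1 + 2  [with V_4=0, V_1=5]  = -3

-3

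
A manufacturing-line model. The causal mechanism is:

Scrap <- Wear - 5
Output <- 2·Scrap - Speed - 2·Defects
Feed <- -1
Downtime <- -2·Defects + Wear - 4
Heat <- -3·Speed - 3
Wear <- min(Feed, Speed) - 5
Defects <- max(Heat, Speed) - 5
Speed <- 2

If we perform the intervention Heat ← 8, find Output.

The intervention breaks the incoming arrows to Heat: Heat <- -3·Speed - 3 no longer applies, and Heat = 8.
Wear = min(Feed, Speed) - 5  [with Feed=-1, Speed=2]  = -6
Defects = max(Heat, Speed) - 5  [with Heat=8, Speed=2]  = 3
Scrap = Wear - 5  [with Wear=-6]  = -11
Output = 2·Scrap - Speed - 2·Defects  [with Scrap=-11, Speed=2, Defects=3]  = -30

-30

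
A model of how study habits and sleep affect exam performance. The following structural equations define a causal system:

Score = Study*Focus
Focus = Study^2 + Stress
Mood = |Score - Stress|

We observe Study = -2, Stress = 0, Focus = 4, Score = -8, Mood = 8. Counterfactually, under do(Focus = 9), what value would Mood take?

do(Focus=9) replaces the equation Focus = Study^2 + Stress with the constant Focus = 9.
Score = Study*Focus  [with Study=-2, Focus=9]  = -18
Mood = |Score - Stress|  [with Score=-18, Stress=0]  = 18

18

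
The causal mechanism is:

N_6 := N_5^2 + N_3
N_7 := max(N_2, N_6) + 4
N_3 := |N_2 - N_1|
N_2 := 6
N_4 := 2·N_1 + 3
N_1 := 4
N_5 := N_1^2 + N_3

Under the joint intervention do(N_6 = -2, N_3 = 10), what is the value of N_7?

10

Under do(N_6 = -2, N_3 = 10), each intervened variable's structural equation is replaced by its fixed value.
N_7 = max(N_2, N_6) + 4  [with N_2=6, N_6=-2]  = 10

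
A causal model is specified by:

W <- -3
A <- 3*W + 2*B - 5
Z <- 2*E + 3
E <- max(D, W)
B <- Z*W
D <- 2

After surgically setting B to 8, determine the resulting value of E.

do(B=8) replaces the equation B <- Z*W with the constant B = 8.
E is not downstream of the intervention, so its value is determined by the original equations.
E = max(D, W)  [with D=2, W=-3]  = 2

2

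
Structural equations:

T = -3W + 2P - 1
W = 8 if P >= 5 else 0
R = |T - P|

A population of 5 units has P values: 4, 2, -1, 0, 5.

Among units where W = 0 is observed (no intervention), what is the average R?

Observing W=0 restricts to units where W's equation naturally yields 0: P ∈ {4, 2, -1, 0}. In that subpopulation R = 3, 1, 2, 1, mean 1.75.

1.75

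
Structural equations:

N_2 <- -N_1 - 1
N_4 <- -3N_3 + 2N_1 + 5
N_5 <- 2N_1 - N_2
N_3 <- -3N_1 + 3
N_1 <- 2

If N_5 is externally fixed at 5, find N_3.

do(N_5=5) replaces the equation N_5 <- 2N_1 - N_2 with the constant N_5 = 5.
N_3 is not downstream of the intervention, so its value is determined by the original equations.
N_3 = -3N_1 + 3  [with N_1=2]  = -3

-3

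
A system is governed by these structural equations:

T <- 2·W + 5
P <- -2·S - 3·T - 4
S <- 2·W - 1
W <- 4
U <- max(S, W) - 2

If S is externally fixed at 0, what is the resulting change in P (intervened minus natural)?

Under do(S=0), the mechanism S <- 2·W - 1 is discarded; S is fixed at 0.
T = 2·W + 5  [with W=4]  = 13
P = -2·S - 3·T - 4  [with S=0, T=13]  = -43
Without intervention: S = 2·W - 1  [with W=4]  = 7; T = 2·W + 5  [with W=4]  = 13; P = -2·S - 3·T - 4  [with S=7, T=13]  = -57.
Change = -43 − (-57) = 14.

14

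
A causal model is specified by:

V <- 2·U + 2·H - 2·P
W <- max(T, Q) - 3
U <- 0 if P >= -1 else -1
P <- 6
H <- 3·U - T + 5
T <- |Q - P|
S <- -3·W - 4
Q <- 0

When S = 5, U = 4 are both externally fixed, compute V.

The joint intervention fixes S = 5, U = 4, removing each variable's own equation.
T = |Q - P|  [with Q=0, P=6]  = 6
H = 3·U - T + 5  [with U=4, T=6]  = 11
V = 2·U + 2·H - 2·P  [with U=4, H=11, P=6]  = 18

18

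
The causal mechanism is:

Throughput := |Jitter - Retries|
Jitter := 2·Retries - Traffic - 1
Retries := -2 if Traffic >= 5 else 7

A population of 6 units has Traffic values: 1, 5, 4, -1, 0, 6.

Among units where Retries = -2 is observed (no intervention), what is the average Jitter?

-10.5

Conditioning on Retries=-2 selects the 2 unit(s) with Traffic ∈ {5, 6}. Their Jitter values: -10, -11. Mean = -10.5.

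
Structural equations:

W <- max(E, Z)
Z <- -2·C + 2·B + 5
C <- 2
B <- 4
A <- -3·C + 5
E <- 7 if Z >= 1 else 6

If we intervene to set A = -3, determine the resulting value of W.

The intervention breaks the incoming arrows to A: A <- -3·C + 5 no longer applies, and A = -3.
Since W is not a descendant of the intervened variable, it is unaffected.
Z = -2·C + 2·B + 5  [with C=2, B=4]  = 9
E = 7 if Z >= 1 else 6  [with Z=9]  = 7
W = max(E, Z)  [with E=7, Z=9]  = 9

9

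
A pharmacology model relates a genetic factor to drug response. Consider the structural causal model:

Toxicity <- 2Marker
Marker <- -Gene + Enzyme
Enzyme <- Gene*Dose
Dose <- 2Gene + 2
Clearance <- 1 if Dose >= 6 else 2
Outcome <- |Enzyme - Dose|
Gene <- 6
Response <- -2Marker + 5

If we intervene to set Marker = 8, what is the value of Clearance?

1

The intervention breaks the incoming arrows to Marker: Marker <- -Gene + Enzyme no longer applies, and Marker = 8.
No directed path runs from Marker to Clearance, so Clearance keeps its natural value.
Dose = 2Gene + 2  [with Gene=6]  = 14
Clearance = 1 if Dose >= 6 else 2  [with Dose=14]  = 1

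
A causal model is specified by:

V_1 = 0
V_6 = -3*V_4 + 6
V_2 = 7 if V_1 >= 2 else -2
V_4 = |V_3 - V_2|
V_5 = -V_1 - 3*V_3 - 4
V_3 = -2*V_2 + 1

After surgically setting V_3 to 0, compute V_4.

2

The intervention breaks the incoming arrows to V_3: V_3 = -2*V_2 + 1 no longer applies, and V_3 = 0.
V_2 = 7 if V_1 >= 2 else -2  [with V_1=0]  = -2
V_4 = |V_3 - V_2|  [with V_3=0, V_2=-2]  = 2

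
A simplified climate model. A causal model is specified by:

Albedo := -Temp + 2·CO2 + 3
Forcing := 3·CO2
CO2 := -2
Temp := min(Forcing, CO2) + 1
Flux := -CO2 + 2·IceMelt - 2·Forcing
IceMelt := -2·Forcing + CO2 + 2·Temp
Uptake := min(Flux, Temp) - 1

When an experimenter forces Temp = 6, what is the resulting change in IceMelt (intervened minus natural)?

The intervention breaks the incoming arrows to Temp: Temp := min(Forcing, CO2) + 1 no longer applies, and Temp = 6.
Forcing = 3·CO2  [with CO2=-2]  = -6
IceMelt = -2·Forcing + CO2 + 2·Temp  [with Forcing=-6, CO2=-2, Temp=6]  = 22
Without intervention: Forcing = 3·CO2  [with CO2=-2]  = -6; Temp = min(Forcing, CO2) + 1  [with Forcing=-6, CO2=-2]  = -5; IceMelt = -2·Forcing + CO2 + 2·Temp  [with Forcing=-6, CO2=-2, Temp=-5]  = 0.
Change = 22 − 0 = 22.

22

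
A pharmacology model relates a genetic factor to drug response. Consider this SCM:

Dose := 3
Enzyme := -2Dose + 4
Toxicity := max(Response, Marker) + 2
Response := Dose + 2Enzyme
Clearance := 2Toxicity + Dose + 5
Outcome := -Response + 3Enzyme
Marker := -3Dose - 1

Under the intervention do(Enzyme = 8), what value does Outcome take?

5

Under do(Enzyme=8), the mechanism Enzyme := -2Dose + 4 is discarded; Enzyme is fixed at 8.
Response = Dose + 2Enzyme  [with Dose=3, Enzyme=8]  = 19
Outcome = -Response + 3Enzyme  [with Response=19, Enzyme=8]  = 5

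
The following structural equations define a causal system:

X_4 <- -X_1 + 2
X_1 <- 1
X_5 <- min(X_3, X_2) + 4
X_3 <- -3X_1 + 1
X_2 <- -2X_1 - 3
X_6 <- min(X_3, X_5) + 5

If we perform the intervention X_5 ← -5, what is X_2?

-5

Under do(X_5=-5), the mechanism X_5 <- min(X_3, X_2) + 4 is discarded; X_5 is fixed at -5.
No directed path runs from X_5 to X_2, so X_2 keeps its natural value.
X_2 = -2X_1 - 3  [with X_1=1]  = -5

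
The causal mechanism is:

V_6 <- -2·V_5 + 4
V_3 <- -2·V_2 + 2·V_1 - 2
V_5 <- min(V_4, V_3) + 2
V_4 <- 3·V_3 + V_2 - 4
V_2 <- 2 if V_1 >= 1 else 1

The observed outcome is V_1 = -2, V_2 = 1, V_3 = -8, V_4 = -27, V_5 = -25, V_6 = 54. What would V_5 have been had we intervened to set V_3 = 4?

do(V_3=4) replaces the equation V_3 <- -2·V_2 + 2·V_1 - 2 with the constant V_3 = 4.
V_2 = 2 if V_1 >= 1 else 1  [with V_1=-2]  = 1
V_4 = 3·V_3 + V_2 - 4  [with V_3=4, V_2=1]  = 9
V_5 = min(V_4, V_3) + 2  [with V_4=9, V_3=4]  = 6

6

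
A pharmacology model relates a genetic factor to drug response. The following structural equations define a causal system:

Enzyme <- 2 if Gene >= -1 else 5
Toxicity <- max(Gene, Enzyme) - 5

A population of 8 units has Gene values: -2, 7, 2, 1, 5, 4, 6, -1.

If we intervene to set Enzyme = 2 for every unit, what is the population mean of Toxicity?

-1.25

The intervention sets Enzyme=2 in all 8 units regardless of Gene. Recomputing Toxicity per unit gives -3, 2, -3, -3, 0, -1, 1, -3; average -1.25.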